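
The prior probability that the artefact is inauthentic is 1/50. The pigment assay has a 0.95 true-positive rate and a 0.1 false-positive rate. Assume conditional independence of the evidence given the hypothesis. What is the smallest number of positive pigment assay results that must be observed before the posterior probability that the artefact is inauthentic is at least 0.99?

4

Prior odds = 0.02/0.98 = 1/49.
Likelihood ratio of a positive result = 0.95/0.1 = 9.5.
Target odds: 0.99 ÷ 0.01 = 99.
Need (1/49) × 9.5ⁿ ≥ 99, i.e. 9.5ⁿ ≥ 4851.
9.5³ = 857.375 falls short of 4851 but 9.5⁴ = 8145.0625 reaches it, so n = 4.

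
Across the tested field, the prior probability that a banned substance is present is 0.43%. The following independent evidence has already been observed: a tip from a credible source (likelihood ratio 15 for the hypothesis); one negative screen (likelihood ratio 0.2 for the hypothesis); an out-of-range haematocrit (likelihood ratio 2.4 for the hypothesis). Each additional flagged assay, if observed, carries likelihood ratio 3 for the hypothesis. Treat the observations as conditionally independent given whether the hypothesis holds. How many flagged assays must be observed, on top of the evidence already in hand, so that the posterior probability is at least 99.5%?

Prior odds = 0.0043/0.9957 = 43/9957.
Combined Bayes factor of the evidence already in hand = 15 × 0.2 × 2.4 = 7.2.
Odds after that evidence = (43/9957) × 7.2 = 516/16595.
Target odds = 0.995/0.005 = 199.
Need 3ⁿ ≥ 199 ÷ (516/16595) = 3302405/516.
3⁷ = 2187 falls short of 3302405/516 but 3⁸ = 6561 reaches it, so n = 8.

8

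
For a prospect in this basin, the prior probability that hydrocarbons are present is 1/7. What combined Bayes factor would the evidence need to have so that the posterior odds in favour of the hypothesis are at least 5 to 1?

30

Prior odds = (1/7)/(6/7) = 1/6.
Target odds = 5.
Required Bayes factor = 5 ÷ (1/6) = 30.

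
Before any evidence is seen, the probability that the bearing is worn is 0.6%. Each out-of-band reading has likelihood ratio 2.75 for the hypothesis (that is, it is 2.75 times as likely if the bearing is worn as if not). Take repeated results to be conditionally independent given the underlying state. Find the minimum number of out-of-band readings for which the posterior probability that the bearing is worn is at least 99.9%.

Prior odds: 0.006 ÷ 0.994 = 3/497.
Likelihood ratio per out-of-band reading = 2.75.
Target posterior odds = 0.999/0.001 = 999.
Need (3/497) × 2.75ⁿ ≥ 999, i.e. 2.75ⁿ ≥ 165501.
2.75¹¹ ≈68023.6 falls short of 165501 but 2.75¹² ≈187065 reaches it, so n = 12.

12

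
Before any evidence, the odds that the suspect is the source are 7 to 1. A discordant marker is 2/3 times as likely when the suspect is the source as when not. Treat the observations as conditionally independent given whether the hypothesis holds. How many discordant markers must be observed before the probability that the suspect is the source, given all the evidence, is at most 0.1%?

Prior odds = 7.
Likelihood ratio per discordant marker = 2/3.
Target posterior odds = 0.001/0.999 = 1/999.
Need 7 × (2/3)ⁿ ≤ 1/999, i.e. (2/3)ⁿ ≤ 1/6993.
(2/3)²¹ ≈0.000200486 is still above 1/6993 but (2/3)²² ≈0.000133657 is at or below it, so n = 22.

22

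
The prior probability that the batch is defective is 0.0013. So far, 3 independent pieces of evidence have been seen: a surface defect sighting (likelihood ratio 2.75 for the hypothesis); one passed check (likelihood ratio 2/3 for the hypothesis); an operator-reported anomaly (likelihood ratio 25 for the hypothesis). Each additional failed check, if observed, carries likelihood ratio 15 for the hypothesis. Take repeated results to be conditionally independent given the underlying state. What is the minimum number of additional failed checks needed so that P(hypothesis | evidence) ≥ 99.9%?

Prior odds = 0.0013/0.9987 = 13/9987.
Combined Bayes factor of the evidence already in hand = 2.75 × (2/3) × 25 = 275/6.
Odds after that evidence = (13/9987) × 275/6 = 3575/59922.
Target odds = 0.999/0.001 = 999.
Need 15ⁿ ≥ 999 ÷ (3575/59922) = 59862078/3575.
15³ = 3375 falls short of 59862078/3575 but 15⁴ = 50625 reaches it, so n = 4.

4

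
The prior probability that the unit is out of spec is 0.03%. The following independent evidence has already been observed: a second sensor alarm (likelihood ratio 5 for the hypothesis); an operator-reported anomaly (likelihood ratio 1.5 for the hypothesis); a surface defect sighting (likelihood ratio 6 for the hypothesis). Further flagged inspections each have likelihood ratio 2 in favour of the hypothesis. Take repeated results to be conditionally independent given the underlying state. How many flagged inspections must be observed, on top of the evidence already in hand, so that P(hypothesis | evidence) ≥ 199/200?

14

Prior odds = 0.0003/0.9997 = 3/9997.
Combined Bayes factor of the evidence already in hand = 5 × 1.5 × 6 = 45.
Odds after that evidence = (3/9997) × 45 = 135/9997.
Target odds = 0.995/0.005 = 199.
Need 2ⁿ ≥ 199 ÷ (135/9997) = 1989403/135.
2¹³ = 8192 falls short of 1989403/135 but 2¹⁴ = 16384 reaches it, so n = 14.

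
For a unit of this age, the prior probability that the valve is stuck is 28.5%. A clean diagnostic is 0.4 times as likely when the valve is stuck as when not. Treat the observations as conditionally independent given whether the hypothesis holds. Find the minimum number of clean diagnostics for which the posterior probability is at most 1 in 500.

Prior odds: 0.285 ÷ 0.715 = 57/143.
Likelihood ratio per clean diagnostic = 0.4.
Target odds: 0.002 ÷ 0.998 = 1/499.
Need (57/143) × 0.4ⁿ ≤ 1/499, i.e. 0.4ⁿ ≤ 143/28443.
0.4⁵ = 0.01024 is still above 143/28443 but 0.4⁶ = 64/15625 is at or below it, so n = 6.

6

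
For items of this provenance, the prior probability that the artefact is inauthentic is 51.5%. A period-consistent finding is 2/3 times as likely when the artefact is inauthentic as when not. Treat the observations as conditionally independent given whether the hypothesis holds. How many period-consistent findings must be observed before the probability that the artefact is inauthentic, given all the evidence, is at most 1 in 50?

Prior odds: 0.515 ÷ 0.485 = 103/97.
Likelihood ratio per period-consistent finding = 2/3.
Target posterior odds = 0.02/0.98 = 1/49.
Need (103/97) × (2/3)ⁿ ≤ 1/49, i.e. (2/3)ⁿ ≤ 97/5047.
(2/3)⁹ = 512/19683 is still above 97/5047 but (2/3)¹⁰ = 1024/59049 is at or below it, so n = 10.

10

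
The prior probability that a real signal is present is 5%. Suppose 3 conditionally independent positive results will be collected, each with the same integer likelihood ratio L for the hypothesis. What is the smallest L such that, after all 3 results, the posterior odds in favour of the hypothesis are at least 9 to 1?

6

Prior odds = 0.05/0.95 = 1/19.
Target odds = 9.
Need L³ ≥ 9 ÷ (1/19) = 171.
5³ = 125 < 171 ≤ 216 = 6³, so L = 6.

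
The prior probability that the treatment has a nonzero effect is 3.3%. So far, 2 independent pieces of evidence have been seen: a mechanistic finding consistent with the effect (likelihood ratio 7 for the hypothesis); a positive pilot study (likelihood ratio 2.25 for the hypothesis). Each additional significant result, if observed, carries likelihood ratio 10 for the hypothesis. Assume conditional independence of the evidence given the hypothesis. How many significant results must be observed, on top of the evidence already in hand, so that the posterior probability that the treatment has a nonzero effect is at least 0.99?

3

Prior odds = 0.033/0.967 = 33/967.
Combined Bayes factor of the evidence already in hand = 7 × 2.25 = 15.75.
Odds after that evidence = (33/967) × 15.75 = 2079/3868.
Target odds = 0.99/0.01 = 99.
Need 10ⁿ ≥ 99 ÷ (2079/3868) = 3868/21.
10² = 100 falls short of 3868/21 but 10³ = 1000 reaches it, so n = 3.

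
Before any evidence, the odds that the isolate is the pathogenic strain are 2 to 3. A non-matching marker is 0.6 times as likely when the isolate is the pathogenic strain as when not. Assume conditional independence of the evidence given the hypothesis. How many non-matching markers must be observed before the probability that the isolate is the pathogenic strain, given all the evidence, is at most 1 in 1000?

13

Prior odds = 2/3.
Likelihood ratio per non-matching marker = 0.6.
Target odds: 0.001 ÷ 0.999 = 1/999.
Require 0.6ⁿ ≤ 1/999 ÷ (2/3) = 1/666.
0.6¹² = 531441/244140625 is still above 1/666 but 0.6¹³ ≈0.00130607 is at or below it, so n = 13.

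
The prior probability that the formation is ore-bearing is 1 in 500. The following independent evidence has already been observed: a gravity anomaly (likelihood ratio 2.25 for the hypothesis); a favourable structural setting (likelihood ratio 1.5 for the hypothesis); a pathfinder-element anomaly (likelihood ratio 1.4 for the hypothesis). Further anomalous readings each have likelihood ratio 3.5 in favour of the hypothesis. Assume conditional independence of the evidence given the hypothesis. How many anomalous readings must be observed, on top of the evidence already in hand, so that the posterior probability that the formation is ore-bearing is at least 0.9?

Prior odds = 0.002/0.998 = 1/499.
Combined Bayes factor of the evidence already in hand = 2.25 × 1.5 × 1.4 = 4.725.
Odds after that evidence = (1/499) × 4.725 = 189/19960.
Target odds = 0.9/0.1 = 9.
Need 3.5ⁿ ≥ 9 ÷ (189/19960) = 19960/21.
3.5⁵ = 525.21875 falls short of 19960/21 but 3.5⁶ = 1838.265625 reaches it, so n = 6.

6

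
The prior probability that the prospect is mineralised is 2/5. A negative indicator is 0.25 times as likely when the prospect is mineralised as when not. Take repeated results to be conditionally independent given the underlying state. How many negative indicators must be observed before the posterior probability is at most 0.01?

Prior odds: 0.4 ÷ 0.6 = 2/3.
Likelihood ratio per negative indicator = 0.25.
Target odds: 0.01 ÷ 0.99 = 1/99.
Need (2/3) × 0.25ⁿ ≤ 1/99, i.e. 0.25ⁿ ≤ 1/66.
0.25³ = 0.015625 is still above 1/66 but 0.25⁴ = 0.00390625 is at or below it, so n = 4.

4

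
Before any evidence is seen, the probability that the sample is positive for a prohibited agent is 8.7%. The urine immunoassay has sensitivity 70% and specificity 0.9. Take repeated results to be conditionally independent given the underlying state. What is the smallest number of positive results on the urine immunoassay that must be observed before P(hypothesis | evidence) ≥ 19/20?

Prior odds = 0.087/0.913 = 87/913.
False-positive rate = 1 − 0.9 = 0.1; likelihood ratio of a positive = 0.7/0.1 = 7.
Target odds: 0.95 ÷ 0.05 = 19.
Need (87/913) × 7ⁿ ≥ 19, i.e. 7ⁿ ≥ 17347/87.
7² = 49 falls short of 17347/87 but 7³ = 343 reaches it, so n = 3.

3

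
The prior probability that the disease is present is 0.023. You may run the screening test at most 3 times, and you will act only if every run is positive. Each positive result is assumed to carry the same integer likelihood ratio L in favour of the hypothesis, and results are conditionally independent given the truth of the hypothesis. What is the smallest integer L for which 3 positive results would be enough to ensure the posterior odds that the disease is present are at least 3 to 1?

Prior odds = 0.023/0.977 = 23/977.
Target odds = 3.
Need L³ ≥ 3 ÷ (23/977) = 2931/23.
5³ = 125 < 2931/23 ≤ 216 = 6³, so L = 6.

6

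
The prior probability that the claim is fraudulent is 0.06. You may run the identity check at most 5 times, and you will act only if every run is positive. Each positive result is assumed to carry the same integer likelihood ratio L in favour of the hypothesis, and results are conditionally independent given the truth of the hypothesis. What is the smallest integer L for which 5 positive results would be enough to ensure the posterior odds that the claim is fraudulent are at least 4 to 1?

3

Prior odds = 0.06/0.94 = 3/47.
Target odds = 4.
Need L⁵ ≥ 4 ÷ (3/47) = 188/3.
2⁵ = 32 < 188/3 ≤ 243 = 3⁵, so L = 3.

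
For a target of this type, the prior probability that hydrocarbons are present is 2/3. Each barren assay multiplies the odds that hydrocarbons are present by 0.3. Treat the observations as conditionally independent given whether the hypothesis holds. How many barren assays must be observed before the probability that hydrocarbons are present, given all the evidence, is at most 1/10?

3

Prior odds: (2/3) ÷ (1/3) = 2.
Likelihood ratio per barren assay = 0.3.
Target odds: 0.1 ÷ 0.9 = 1/9.
Need 2 × 0.3ⁿ ≤ 1/9, i.e. 0.3ⁿ ≤ 1/18.
0.3² = 0.09 is still above 1/18 but 0.3³ = 0.027 is at or below it, so n = 3.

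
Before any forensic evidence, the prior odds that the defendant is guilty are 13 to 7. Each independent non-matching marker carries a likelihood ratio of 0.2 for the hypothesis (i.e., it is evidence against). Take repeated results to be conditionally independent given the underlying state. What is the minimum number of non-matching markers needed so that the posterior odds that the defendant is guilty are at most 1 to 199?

4

Prior odds = 13/7.
Likelihood ratio per non-matching marker = 0.2.
Target odds = 1/199.
Require 0.2ⁿ ≤ 1/199 ÷ (13/7) = 7/2587.
0.2³ = 0.008 is still above 7/2587 but 0.2⁴ = 0.0016 is at or below it, so n = 4.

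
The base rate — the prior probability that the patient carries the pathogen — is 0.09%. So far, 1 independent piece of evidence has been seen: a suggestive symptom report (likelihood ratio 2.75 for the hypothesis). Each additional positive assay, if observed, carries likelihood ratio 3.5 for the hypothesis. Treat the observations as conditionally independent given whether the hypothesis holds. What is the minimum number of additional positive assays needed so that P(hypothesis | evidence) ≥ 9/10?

7

Prior odds = 0.0009/0.9991 = 9/9991.
Bayes factor of the evidence already in hand = 2.75.
Odds after that evidence = (9/9991) × 2.75 = 99/39964.
Target odds = 0.9/0.1 = 9.
Need 3.5ⁿ ≥ 9 ÷ (99/39964) = 39964/11.
3.5⁶ = 1838.265625 falls short of 39964/11 but 3.5⁷ = 823543/128 reaches it, so n = 7.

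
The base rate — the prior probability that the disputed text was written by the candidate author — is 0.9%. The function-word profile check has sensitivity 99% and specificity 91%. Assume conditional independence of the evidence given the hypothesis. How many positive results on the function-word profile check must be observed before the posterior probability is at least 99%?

Prior odds: 0.009 ÷ 0.991 = 9/991.
False-positive rate = 1 − 0.91 = 0.09; likelihood ratio of a positive = 0.99/0.09 = 11.
Target odds: 0.99 ÷ 0.01 = 99.
Require 11ⁿ ≥ 99 ÷ (9/991) = 10901.
11³ = 1331 falls short of 10901 but 11⁴ = 14641 reaches it, so n = 4.

4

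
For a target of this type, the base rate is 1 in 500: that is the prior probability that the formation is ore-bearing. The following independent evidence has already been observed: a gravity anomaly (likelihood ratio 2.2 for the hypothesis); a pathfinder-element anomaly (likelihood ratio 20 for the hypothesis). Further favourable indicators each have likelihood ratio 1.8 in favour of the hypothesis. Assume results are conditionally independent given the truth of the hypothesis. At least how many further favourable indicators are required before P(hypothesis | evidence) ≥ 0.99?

12

Prior odds = 0.002/0.998 = 1/499.
Combined Bayes factor of the evidence already in hand = 2.2 × 20 = 44.
Odds after that evidence = (1/499) × 44 = 44/499.
Target odds = 0.99/0.01 = 99.
Need 1.8ⁿ ≥ 99 ÷ (44/499) = 1122.75.
1.8¹¹ ≈642.684 falls short of 1122.75 but 1.8¹² ≈1156.83 reaches it, so n = 12.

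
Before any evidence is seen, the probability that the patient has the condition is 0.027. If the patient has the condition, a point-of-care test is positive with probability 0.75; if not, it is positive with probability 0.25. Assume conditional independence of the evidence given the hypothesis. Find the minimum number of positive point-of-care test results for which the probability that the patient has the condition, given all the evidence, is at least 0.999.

Prior odds: 0.027 ÷ 0.973 = 27/973.
Likelihood ratio of a positive = 0.75/0.25 = 3.
Target odds: 0.999 ÷ 0.001 = 999.
Need (27/973) × 3ⁿ ≥ 999, i.e. 3ⁿ ≥ 36001.
3⁹ = 19683 falls short of 36001 but 3¹⁰ = 59049 reaches it, so n = 10.

10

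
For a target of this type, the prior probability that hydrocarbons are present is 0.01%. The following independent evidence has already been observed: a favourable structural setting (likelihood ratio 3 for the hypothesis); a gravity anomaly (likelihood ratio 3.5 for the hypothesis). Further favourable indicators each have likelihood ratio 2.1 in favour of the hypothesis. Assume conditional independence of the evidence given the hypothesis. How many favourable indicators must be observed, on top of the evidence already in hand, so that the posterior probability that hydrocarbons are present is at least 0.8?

Prior odds = 0.0001/0.9999 = 1/9999.
Combined Bayes factor of the evidence already in hand = 3 × 3.5 = 10.5.
Odds after that evidence = (1/9999) × 10.5 = 7/6666.
Target odds = 0.8/0.2 = 4.
Need 2.1ⁿ ≥ 4 ÷ (7/6666) = 26664/7.
2.1¹¹ ≈3502.78 falls short of 26664/7 but 2.1¹² ≈7355.83 reaches it, so n = 12.

12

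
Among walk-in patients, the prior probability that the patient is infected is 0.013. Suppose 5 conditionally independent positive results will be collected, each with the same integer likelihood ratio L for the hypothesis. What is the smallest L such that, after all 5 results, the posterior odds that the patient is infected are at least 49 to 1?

6

Prior odds = 0.013/0.987 = 13/987.
Target odds = 49.
Need L⁵ ≥ 49 ÷ (13/987) = 48363/13.
5⁵ = 3125 < 48363/13 ≤ 7776 = 6⁵, so L = 6.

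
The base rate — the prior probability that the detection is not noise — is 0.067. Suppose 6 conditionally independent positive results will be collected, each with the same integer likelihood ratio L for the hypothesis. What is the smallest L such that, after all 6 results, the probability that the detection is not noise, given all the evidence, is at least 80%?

2

Prior odds = 0.067/0.933 = 67/933.
Target odds = 0.8/0.2 = 4.
Need L⁶ ≥ 4 ÷ (67/933) = 3732/67.
1⁶ = 1 < 3732/67 ≤ 64 = 2⁶, so L = 2.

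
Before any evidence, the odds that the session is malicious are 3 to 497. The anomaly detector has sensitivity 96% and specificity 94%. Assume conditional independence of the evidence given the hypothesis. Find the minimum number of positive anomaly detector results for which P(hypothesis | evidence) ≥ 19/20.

3

Prior odds = 3/497.
False-positive rate = 1 − 0.94 = 0.06; likelihood ratio of a positive = 0.96/0.06 = 16.
Target odds: 0.95 ÷ 0.05 = 19.
Require 16ⁿ ≥ 19 ÷ (3/497) = 9443/3.
16² = 256 falls short of 9443/3 but 16³ = 4096 reaches it, so n = 3.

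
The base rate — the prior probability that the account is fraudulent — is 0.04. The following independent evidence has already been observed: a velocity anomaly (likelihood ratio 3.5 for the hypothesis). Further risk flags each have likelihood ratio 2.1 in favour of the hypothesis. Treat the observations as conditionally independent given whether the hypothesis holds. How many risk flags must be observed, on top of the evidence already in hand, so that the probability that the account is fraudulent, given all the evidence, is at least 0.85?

Prior odds = 0.04/0.96 = 1/24.
Bayes factor of the evidence already in hand = 3.5.
Odds after that evidence = (1/24) × 3.5 = 7/48.
Target odds = 0.85/0.15 = 17/3.
Need 2.1ⁿ ≥ 17/3 ÷ (7/48) = 272/7.
2.1⁴ = 19.4481 falls short of 272/7 but 2.1⁵ = 4084101/100000 reaches it, so n = 5.

5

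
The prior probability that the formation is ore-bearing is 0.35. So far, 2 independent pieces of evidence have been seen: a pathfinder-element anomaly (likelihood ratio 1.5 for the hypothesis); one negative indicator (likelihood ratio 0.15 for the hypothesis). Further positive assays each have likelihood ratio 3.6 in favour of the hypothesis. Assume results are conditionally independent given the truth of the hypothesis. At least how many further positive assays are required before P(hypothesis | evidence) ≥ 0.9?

4

Prior odds = 0.35/0.65 = 7/13.
Combined Bayes factor of the evidence already in hand = 1.5 × 0.15 = 0.225.
Odds after that evidence = (7/13) × 0.225 = 63/520.
Target odds = 0.9/0.1 = 9.
Need 3.6ⁿ ≥ 9 ÷ (63/520) = 520/7.
3.6³ = 46.656 falls short of 520/7 but 3.6⁴ = 167.9616 reaches it, so n = 4.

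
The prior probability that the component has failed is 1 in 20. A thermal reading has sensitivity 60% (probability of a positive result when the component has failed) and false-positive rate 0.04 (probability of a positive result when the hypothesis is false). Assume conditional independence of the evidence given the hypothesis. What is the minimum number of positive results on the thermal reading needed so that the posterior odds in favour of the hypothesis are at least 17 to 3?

2

Prior odds: 0.05 ÷ 0.95 = 1/19.
Likelihood ratio of a positive result = 0.6/0.04 = 15.
Target odds = 17/3.
Require 15ⁿ ≥ 17/3 ÷ (1/19) = 323/3.
15¹ = 15 falls short of 323/3 but 15² = 225 reaches it, so n = 2.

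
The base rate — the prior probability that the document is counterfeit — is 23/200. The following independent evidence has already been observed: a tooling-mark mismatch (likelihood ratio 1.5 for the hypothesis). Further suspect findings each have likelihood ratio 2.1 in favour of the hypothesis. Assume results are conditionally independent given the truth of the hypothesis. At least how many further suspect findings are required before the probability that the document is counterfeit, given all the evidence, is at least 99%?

Prior odds = 0.115/0.885 = 23/177.
Bayes factor of the evidence already in hand = 1.5.
Odds after that evidence = (23/177) × 1.5 = 23/118.
Target odds = 0.99/0.01 = 99.
Need 2.1ⁿ ≥ 99 ÷ (23/118) = 11682/23.
2.1⁸ ≈378.229 falls short of 11682/23 but 2.1⁹ ≈794.28 reaches it, so n = 9.

9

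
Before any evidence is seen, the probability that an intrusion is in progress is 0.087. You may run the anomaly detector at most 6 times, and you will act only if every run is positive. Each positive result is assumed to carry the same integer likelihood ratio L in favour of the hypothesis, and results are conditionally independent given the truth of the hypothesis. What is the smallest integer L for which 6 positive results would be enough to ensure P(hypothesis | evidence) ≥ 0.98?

3

Prior odds = 0.087/0.913 = 87/913.
Target odds = 0.98/0.02 = 49.
Need L⁶ ≥ 49 ÷ (87/913) = 44737/87.
2⁶ = 64 < 44737/87 ≤ 729 = 3⁶, so L = 3.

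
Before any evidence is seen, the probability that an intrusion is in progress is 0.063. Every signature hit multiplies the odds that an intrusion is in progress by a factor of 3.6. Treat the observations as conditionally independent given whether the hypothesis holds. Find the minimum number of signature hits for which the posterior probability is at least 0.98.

Prior odds = 0.063/0.937 = 63/937.
Likelihood ratio per signature hit = 3.6.
Target posterior odds = 0.98/0.02 = 49.
Require 3.6ⁿ ≥ 49 ÷ (63/937) = 6559/9.
3.6⁵ = 604.66176 falls short of 6559/9 but 3.6⁶ = 34012224/15625 reaches it, so n = 6.

6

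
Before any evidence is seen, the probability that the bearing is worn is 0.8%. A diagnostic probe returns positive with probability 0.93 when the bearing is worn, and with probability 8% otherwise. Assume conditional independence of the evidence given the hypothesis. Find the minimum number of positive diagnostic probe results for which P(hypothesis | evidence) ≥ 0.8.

3

Prior odds: 0.008 ÷ 0.992 = 1/124.
Likelihood ratio of a positive result = 0.93/0.08 = 11.625.
Target odds: 0.8 ÷ 0.2 = 4.
Need (1/124) × 11.625ⁿ ≥ 4, i.e. 11.625ⁿ ≥ 496.
11.625² = 135.140625 falls short of 496 but 11.625³ = 804357/512 reaches it, so n = 3.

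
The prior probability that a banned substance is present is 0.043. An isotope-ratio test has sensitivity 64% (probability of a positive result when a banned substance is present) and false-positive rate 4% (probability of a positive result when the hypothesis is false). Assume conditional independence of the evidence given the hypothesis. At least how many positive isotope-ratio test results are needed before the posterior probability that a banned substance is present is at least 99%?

3

Prior odds = 0.043/0.957 = 43/957.
Likelihood ratio of a positive result = 0.64/0.04 = 16.
Target odds: 0.99 ÷ 0.01 = 99.
Require 16ⁿ ≥ 99 ÷ (43/957) = 94743/43.
16² = 256 falls short of 94743/43 but 16³ = 4096 reaches it, so n = 3.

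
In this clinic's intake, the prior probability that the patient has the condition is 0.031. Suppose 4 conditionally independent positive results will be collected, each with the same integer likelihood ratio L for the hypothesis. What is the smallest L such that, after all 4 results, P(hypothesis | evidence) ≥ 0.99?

Prior odds = 0.031/0.969 = 31/969.
Target odds = 0.99/0.01 = 99.
Need L⁴ ≥ 99 ÷ (31/969) = 95931/31.
7⁴ = 2401 < 95931/31 ≤ 4096 = 8⁴, so L = 8.

8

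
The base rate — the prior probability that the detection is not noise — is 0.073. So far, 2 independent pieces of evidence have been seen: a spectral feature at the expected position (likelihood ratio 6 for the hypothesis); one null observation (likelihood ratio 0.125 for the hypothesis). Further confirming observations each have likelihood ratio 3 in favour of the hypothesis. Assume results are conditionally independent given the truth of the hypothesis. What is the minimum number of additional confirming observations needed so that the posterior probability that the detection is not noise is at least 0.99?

Prior odds = 0.073/0.927 = 73/927.
Combined Bayes factor of the evidence already in hand = 6 × 0.125 = 0.75.
Odds after that evidence = (73/927) × 0.75 = 73/1236.
Target odds = 0.99/0.01 = 99.
Need 3ⁿ ≥ 99 ÷ (73/1236) = 122364/73.
3⁶ = 729 falls short of 122364/73 but 3⁷ = 2187 reaches it, so n = 7.

7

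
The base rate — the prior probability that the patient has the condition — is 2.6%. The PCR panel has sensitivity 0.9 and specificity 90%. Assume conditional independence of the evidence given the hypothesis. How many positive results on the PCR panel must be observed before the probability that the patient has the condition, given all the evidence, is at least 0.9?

3

Prior odds: 0.026 ÷ 0.974 = 13/487.
False-positive rate = 1 − 0.9 = 0.1; likelihood ratio of a positive = 0.9/0.1 = 9.
Target odds: 0.9 ÷ 0.1 = 9.
Require 9ⁿ ≥ 9 ÷ (13/487) = 4383/13.
9² = 81 falls short of 4383/13 but 9³ = 729 reaches it, so n = 3.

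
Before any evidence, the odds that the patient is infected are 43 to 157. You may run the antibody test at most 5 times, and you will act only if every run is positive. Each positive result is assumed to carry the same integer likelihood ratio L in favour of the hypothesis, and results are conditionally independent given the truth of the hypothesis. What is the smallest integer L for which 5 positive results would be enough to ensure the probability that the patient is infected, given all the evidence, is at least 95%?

3

Prior odds = 43/157.
Target odds = 0.95/0.05 = 19.
Need L⁵ ≥ 19 ÷ (43/157) = 2983/43.
2⁵ = 32 < 2983/43 ≤ 243 = 3⁵, so L = 3.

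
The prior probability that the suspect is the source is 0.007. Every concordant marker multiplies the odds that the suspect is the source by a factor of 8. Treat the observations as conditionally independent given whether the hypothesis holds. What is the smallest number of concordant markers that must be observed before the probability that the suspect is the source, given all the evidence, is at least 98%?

5

Prior odds = 0.007/0.993 = 7/993.
Likelihood ratio per concordant marker = 8.
Target posterior odds = 0.98/0.02 = 49.
Require 8ⁿ ≥ 49 ÷ (7/993) = 6951.
8⁴ = 4096 falls short of 6951 but 8⁵ = 32768 reaches it, so n = 5.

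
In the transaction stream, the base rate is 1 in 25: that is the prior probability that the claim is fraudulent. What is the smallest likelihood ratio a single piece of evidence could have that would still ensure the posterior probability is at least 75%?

72

Prior odds = 0.04/0.96 = 1/24.
Target odds = 0.75/0.25 = 3.
Required Bayes factor = 3 ÷ (1/24) = 72.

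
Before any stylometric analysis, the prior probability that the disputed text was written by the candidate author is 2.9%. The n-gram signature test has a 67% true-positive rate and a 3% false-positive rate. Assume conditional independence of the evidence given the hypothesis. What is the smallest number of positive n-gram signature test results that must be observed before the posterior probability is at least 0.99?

Prior odds: 0.029 ÷ 0.971 = 29/971.
Likelihood ratio of a positive result = 0.67/0.03 = 67/3.
Target posterior odds = 0.99/0.01 = 99.
Need (29/971) × (67/3)ⁿ ≥ 99, i.e. (67/3)ⁿ ≥ 96129/29.
(67/3)² = 4489/9 falls short of 96129/29 but (67/3)³ = 300763/27 reaches it, so n = 3.

3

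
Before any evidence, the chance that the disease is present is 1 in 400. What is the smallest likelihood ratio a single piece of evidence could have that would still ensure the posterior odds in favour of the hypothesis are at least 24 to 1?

Prior odds = 0.0025/0.9975 = 1/399.
Target odds = 24.
Required Bayes factor = 24 ÷ (1/399) = 9576.

9576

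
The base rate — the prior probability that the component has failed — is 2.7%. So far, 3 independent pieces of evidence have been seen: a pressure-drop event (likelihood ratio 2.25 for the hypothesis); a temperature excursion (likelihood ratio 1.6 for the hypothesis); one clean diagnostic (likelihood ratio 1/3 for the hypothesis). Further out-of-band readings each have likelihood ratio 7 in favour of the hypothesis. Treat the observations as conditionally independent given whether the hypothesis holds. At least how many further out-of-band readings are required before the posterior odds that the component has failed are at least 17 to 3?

3

Prior odds = 0.027/0.973 = 27/973.
Combined Bayes factor of the evidence already in hand = 2.25 × 1.6 × (1/3) = 1.2.
Odds after that evidence = (27/973) × 1.2 = 162/4865.
Target odds = 17/3.
Need 7ⁿ ≥ 17/3 ÷ (162/4865) = 82705/486.
7² = 49 falls short of 82705/486 but 7³ = 343 reaches it, so n = 3.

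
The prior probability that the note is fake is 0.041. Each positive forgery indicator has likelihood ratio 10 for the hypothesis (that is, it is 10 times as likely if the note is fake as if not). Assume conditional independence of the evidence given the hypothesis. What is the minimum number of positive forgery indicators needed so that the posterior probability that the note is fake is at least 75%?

Prior odds = 0.041/0.959 = 41/959.
Likelihood ratio per positive forgery indicator = 10.
Target odds: 0.75 ÷ 0.25 = 3.
Need (41/959) × 10ⁿ ≥ 3, i.e. 10ⁿ ≥ 2877/41.
10¹ = 10 falls short of 2877/41 but 10² = 100 reaches it, so n = 2.

2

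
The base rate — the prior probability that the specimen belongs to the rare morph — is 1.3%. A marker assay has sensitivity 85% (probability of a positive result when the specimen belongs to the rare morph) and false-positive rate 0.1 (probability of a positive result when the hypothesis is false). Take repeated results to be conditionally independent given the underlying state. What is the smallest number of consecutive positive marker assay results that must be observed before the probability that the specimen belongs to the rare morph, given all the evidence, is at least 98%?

4

Prior odds = 0.013/0.987 = 13/987.
Likelihood ratio of a positive result = 0.85/0.1 = 8.5.
Target posterior odds = 0.98/0.02 = 49.
Require 8.5ⁿ ≥ 49 ÷ (13/987) = 48363/13.
8.5³ = 614.125 falls short of 48363/13 but 8.5⁴ = 5220.0625 reaches it, so n = 4.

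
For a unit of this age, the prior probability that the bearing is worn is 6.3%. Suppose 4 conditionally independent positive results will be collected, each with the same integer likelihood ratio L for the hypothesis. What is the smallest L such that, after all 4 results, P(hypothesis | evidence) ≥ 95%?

5

Prior odds = 0.063/0.937 = 63/937.
Target odds = 0.95/0.05 = 19.
Need L⁴ ≥ 19 ÷ (63/937) = 17803/63.
4⁴ = 256 < 17803/63 ≤ 625 = 5⁴, so L = 5.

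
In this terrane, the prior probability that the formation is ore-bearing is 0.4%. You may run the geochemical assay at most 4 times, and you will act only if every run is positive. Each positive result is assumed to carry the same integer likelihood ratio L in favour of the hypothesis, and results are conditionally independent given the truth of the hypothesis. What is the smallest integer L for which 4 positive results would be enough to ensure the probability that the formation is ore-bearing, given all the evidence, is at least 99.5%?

Prior odds = 0.004/0.996 = 1/249.
Target odds = 0.995/0.005 = 199.
Need L⁴ ≥ 199 ÷ (1/249) = 49551.
14⁴ = 38416 < 49551 ≤ 50625 = 15⁴, so L = 15.

15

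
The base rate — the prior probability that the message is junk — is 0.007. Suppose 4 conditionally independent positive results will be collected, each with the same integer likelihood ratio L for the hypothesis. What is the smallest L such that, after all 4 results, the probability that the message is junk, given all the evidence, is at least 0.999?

20

Prior odds = 0.007/0.993 = 7/993.
Target odds = 0.999/0.001 = 999.
Need L⁴ ≥ 999 ÷ (7/993) = 992007/7.
19⁴ = 130321 < 992007/7 ≤ 160000 = 20⁴, so L = 20.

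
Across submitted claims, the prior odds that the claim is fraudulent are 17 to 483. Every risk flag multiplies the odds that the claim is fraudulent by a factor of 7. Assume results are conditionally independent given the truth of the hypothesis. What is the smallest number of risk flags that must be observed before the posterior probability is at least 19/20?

Prior odds = 17/483.
Likelihood ratio per risk flag = 7.
Target odds: 0.95 ÷ 0.05 = 19.
Need (17/483) × 7ⁿ ≥ 19, i.e. 7ⁿ ≥ 9177/17.
7³ = 343 falls short of 9177/17 but 7⁴ = 2401 reaches it, so n = 4.

4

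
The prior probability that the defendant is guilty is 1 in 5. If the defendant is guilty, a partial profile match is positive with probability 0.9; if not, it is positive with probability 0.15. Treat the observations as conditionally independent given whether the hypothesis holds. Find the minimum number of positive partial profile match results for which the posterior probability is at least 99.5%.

4

Prior odds = 0.2/0.8 = 0.25.
Likelihood ratio of a positive = 0.9/0.15 = 6.
Target odds: 0.995 ÷ 0.005 = 199.
Need 0.25 × 6ⁿ ≥ 199, i.e. 6ⁿ ≥ 796.
6³ = 216 falls short of 796 but 6⁴ = 1296 reaches it, so n = 4.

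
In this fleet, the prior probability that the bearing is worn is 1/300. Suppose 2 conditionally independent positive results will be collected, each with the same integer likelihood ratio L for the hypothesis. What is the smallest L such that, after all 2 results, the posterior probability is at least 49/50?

122

Prior odds = (1/300)/(299/300) = 1/299.
Target odds = 0.98/0.02 = 49.
Need L² ≥ 49 ÷ (1/299) = 14651.
121² = 14641 < 14651 ≤ 14884 = 122², so L = 122.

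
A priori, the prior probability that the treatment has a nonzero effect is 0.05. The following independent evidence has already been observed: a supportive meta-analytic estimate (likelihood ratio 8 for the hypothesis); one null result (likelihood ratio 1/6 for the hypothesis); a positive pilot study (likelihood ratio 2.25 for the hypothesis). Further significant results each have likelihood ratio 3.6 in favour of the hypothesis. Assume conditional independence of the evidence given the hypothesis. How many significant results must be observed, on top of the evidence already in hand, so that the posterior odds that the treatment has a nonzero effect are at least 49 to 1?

Prior odds = 0.05/0.95 = 1/19.
Combined Bayes factor of the evidence already in hand = 8 × (1/6) × 2.25 = 3.
Odds after that evidence = (1/19) × 3 = 3/19.
Target odds = 49.
Need 3.6ⁿ ≥ 49 ÷ (3/19) = 931/3.
3.6⁴ = 167.9616 falls short of 931/3 but 3.6⁵ = 604.66176 reaches it, so n = 5.

5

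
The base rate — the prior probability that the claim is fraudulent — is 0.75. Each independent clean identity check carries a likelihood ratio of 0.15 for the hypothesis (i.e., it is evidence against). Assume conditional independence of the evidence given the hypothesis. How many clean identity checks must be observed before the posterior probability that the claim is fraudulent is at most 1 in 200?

4

Prior odds = 0.75/0.25 = 3.
Likelihood ratio per clean identity check = 0.15.
Target odds: 0.005 ÷ 0.995 = 1/199.
Need 3 × 0.15ⁿ ≤ 1/199, i.e. 0.15ⁿ ≤ 1/597.
0.15³ = 0.003375 is still above 1/597 but 0.15⁴ = 81/160000 is at or below it, so n = 4.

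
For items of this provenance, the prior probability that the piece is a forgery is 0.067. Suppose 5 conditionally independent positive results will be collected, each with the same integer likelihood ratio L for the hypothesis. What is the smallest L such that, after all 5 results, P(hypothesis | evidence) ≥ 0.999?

Prior odds = 0.067/0.933 = 67/933.
Target odds = 0.999/0.001 = 999.
Need L⁵ ≥ 999 ÷ (67/933) = 932067/67.
6⁵ = 7776 < 932067/67 ≤ 16807 = 7⁵, so L = 7.

7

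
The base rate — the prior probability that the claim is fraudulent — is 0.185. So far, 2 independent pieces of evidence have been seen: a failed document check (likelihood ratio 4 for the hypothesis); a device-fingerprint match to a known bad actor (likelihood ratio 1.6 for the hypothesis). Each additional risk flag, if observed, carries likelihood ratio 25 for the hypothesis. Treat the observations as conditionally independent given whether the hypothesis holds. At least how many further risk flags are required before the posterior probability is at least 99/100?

Prior odds = 0.185/0.815 = 37/163.
Combined Bayes factor of the evidence already in hand = 4 × 1.6 = 6.4.
Odds after that evidence = (37/163) × 6.4 = 1184/815.
Target odds = 0.99/0.01 = 99.
Need 25ⁿ ≥ 99 ÷ (1184/815) = 80685/1184.
25¹ = 25 falls short of 80685/1184 but 25² = 625 reaches it, so n = 2.

2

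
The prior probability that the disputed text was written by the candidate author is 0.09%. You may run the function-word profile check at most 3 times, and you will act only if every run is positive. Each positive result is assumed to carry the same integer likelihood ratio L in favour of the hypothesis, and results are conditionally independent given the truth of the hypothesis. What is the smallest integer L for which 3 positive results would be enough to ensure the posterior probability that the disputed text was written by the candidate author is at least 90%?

22

Prior odds = 0.0009/0.9991 = 9/9991.
Target odds = 0.9/0.1 = 9.
Need L³ ≥ 9 ÷ (9/9991) = 9991.
21³ = 9261 < 9991 ≤ 10648 = 22³, so L = 22.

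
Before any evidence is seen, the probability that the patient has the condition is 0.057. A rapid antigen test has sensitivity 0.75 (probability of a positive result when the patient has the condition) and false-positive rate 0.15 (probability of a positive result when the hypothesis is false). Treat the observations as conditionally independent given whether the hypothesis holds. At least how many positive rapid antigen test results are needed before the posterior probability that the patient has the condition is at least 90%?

Prior odds = 0.057/0.943 = 57/943.
Likelihood ratio of a positive result = 0.75/0.15 = 5.
Target posterior odds = 0.9/0.1 = 9.
Require 5ⁿ ≥ 9 ÷ (57/943) = 2829/19.
5³ = 125 falls short of 2829/19 but 5⁴ = 625 reaches it, so n = 4.

4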